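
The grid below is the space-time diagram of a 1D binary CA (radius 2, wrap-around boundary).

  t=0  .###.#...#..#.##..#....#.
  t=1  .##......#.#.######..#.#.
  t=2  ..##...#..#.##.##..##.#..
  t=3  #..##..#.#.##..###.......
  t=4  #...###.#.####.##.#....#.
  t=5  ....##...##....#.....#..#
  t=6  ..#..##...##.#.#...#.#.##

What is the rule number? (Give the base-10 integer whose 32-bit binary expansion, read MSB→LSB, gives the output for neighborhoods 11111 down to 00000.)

2210684050

  #####|#  b31=1 t=1,i=15
  ####.|.  b30=0 t=1,i=17
  ###.#|.  b29=0 t=0,i=3
  ###..|.  b28=0 t=1,i=18
  ##.##|.  b27=0 t=2,i=14
  ##.#.|.  b26=0 t=0,i=4
  ##..#|#  b25=1 t=0,i=16
  ##...|#  b24=1 t=1,i=3
  #.###|#  b23=1 t=1,i=13
  #.##.|#  b22=1 t=0,i=14
  #.#.#|.  b21=0 t=1,i=11
  #.#..|.  b20=0 t=0,i=5
  #..##|.  b19=0 t=0,i=0
  #..#.|#  b18=1 t=0,i=11
  #...#|.  b17=0 t=0,i=7
  #....|.  b16=0 t=0,i=20
  .####|.  b15=0 t=1,i=14
  .###.|#  b14=1 t=0,i=2
  .##.#|.  b13=0 t=2,i=13
  .##..|#  b12=1 t=0,i=15
  .#.##|#  b11=1 t=0,i=13
  .#.#.|#  b10=1 t=1,i=10
  .#..#|.  b9=0 t=0,i=10
  .#...|.  b8=0 t=0,i=6
  ..###|#  b7=1 t=0,i=1
  ..##.|.  b6=0 t=1,i=1
  ..#.#|.  b5=0 t=0,i=12
  ..#..|#  b4=1 t=0,i=9
  ...##|.  b3=0 t=2,i=1
  ...#.|.  b2=0 t=0,i=8
  ....#|#  b1=1 t=0,i=21
  .....|.  b0=0 t=1,i=5
  bits 10000011110001000101110010010010 = 2210684050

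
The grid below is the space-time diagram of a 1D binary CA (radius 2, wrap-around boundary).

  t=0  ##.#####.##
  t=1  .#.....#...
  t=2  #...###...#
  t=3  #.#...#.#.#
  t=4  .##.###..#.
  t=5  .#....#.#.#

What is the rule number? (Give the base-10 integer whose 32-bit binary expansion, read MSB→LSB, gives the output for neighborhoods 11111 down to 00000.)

  ##### -> .   bit 31 = 0  t=0,i=5
  ####. -> .   bit 30 = 0  t=0,i=0
  ###.# -> #   bit 29 = 1  t=0,i=1
  ###.. -> #   bit 28 = 1  t=2,i=6
  ##.## -> .   bit 27 = 0  t=0,i=2
  ##.#. -> #   bit 26 = 1  t=3,i=1
  ##..# -> .   bit 25 = 0  t=4,i=7
  ##... -> .   bit 24 = 0  t=2,i=1
  #.### -> .   bit 23 = 0  t=0,i=3
  #.##. -> .   bit 22 = 0  t=3,i=10
  #.#.# -> .   bit 21 = 0  t=3,i=8
  #.#.. -> #   bit 20 = 1  t=3,i=2
  #..## -> .   bit 19 = 0  t=4,i=0
  #..#. -> #   bit 18 = 1  t=4,i=8
  #...# -> #   bit 17 = 1  t=2,i=2
  #.... -> .   bit 16 = 0  t=1,i=3
  .#### -> .   bit 15 = 0  t=0,i=4
  .###. -> .   bit 14 = 0  t=2,i=5
  .##.# -> .   bit 13 = 0  t=3,i=0
  .##.. -> #   bit 12 = 1  t=2,i=0
  .#.## -> #   bit 11 = 1  t=3,i=9
  .#.#. -> .   bit 10 = 0  t=3,i=7
  .#..# -> #   bit 9 = 1  t=4,i=10
  .#... -> .   bit 8 = 0  t=1,i=2
  ..### -> .   bit 7 = 0  t=2,i=4
  ..##. -> #   bit 6 = 1  t=2,i=10
  ..#.# -> #   bit 5 = 1  t=3,i=6
  ..#.. -> .   bit 4 = 0  t=1,i=1
  ...## -> .   bit 3 = 0  t=2,i=3
  ...#. -> #   bit 2 = 1  t=1,i=0
  ....# -> #   bit 1 = 1  t=1,i=5
  ..... -> #   bit 0 = 1  t=1,i=4
  bits 00110100000101100001101001100111 = 873863783

873863783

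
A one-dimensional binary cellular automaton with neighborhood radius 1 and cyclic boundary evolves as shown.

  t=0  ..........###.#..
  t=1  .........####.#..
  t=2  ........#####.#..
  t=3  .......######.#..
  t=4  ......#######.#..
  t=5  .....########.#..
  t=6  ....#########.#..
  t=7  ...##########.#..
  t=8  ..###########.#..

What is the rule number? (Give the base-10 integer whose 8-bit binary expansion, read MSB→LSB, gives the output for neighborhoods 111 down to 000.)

206

  ### -> #   bit 7 = 1  t=0,i=11
  ##. -> #   bit 6 = 1  t=0,i=12
  #.# -> .   bit 5 = 0  t=0,i=13
  #.. -> .   bit 4 = 0  t=0,i=15
  .## -> #   bit 3 = 1  t=0,i=10
  .#. -> #   bit 2 = 1  t=0,i=14
  ..# -> #   bit 1 = 1  t=0,i=9
  ... -> .   bit 0 = 0  t=0,i=0
  bits 11001110 = 206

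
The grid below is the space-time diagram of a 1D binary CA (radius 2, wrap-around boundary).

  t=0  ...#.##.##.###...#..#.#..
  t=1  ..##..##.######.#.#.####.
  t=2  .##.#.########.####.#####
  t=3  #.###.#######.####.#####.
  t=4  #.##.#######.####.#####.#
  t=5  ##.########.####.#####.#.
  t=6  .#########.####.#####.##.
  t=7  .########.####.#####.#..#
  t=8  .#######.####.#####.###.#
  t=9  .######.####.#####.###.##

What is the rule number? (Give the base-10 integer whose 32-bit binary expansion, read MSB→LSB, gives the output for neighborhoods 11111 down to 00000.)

3752912876

  #####|#  b31=1 t=1,i=11
  ####.|#  b30=1 t=1,i=13
  ###.#|.  b29=0 t=1,i=14
  ###..|#  b28=1 t=0,i=13
  ##.##|#  b27=1 t=0,i=7
  ##.#.|#  b26=1 t=1,i=15
  ##..#|#  b25=1 t=1,i=4
  ##...|#  b24=1 t=0,i=14
  #.###|#  b23=1 t=0,i=11
  #.##.|.  b22=0 t=0,i=5
  #.#.#|#  b21=1 t=1,i=16
  #.#..|#  b20=1 t=0,i=22
  #..##|.  b19=0 t=1,i=5
  #..#.|.  b18=0 t=0,i=19
  #...#|.  b17=0 t=0,i=15
  #....|.  b16=0 t=0,i=24
  .####|#  b15=1 t=1,i=10
  .###.|#  b14=1 t=0,i=12
  .##.#|#  b13=1 t=0,i=6
  .##..|.  b12=0 t=1,i=3
  .#.##|.  b11=0 t=0,i=4
  .#.#.|#  b10=1 t=0,i=21
  .#..#|#  b9=1 t=0,i=18
  .#...|#  b8=1 t=0,i=23
  ..###|#  b7=1 t=6,i=1
  ..##.|#  b6=1 t=1,i=2
  ..#.#|#  b5=1 t=0,i=3
  ..#..|.  b4=0 t=0,i=17
  ...##|#  b3=1 t=1,i=1
  ...#.|#  b2=1 t=0,i=2
  ....#|.  b1=0 t=0,i=1
  .....|.  b0=0 t=0,i=0
  bits 11011111101100001110011111101100 = 3752912876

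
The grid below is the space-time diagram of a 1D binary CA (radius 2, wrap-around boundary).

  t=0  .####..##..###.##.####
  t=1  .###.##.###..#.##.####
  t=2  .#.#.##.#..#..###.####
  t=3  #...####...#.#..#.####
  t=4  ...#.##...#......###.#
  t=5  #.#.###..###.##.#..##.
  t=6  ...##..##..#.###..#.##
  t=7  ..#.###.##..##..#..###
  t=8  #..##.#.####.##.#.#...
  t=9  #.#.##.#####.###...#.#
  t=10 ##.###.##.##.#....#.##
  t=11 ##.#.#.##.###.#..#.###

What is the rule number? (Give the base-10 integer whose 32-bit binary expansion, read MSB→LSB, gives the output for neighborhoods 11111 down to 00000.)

1724430621

  ##### -> .   bit 31 = 0  t=3,i=20
  ####. -> #   bit 30 = 1  t=0,i=3
  ###.# -> #   bit 29 = 1  t=0,i=13
  ###.. -> .   bit 28 = 0  t=0,i=4
  ##.## -> .   bit 27 = 0  t=0,i=0
  ##.#. -> #   bit 26 = 1  t=2,i=0
  ##..# -> #   bit 25 = 1  t=0,i=5
  ##... -> .   bit 24 = 0  t=3,i=1
  #.### -> #   bit 23 = 1  t=0,i=1
  #.##. -> #   bit 22 = 1  t=0,i=15
  #.#.# -> .   bit 21 = 0  t=2,i=1
  #.#.. -> .   bit 20 = 0  t=2,i=8
  #..## -> #   bit 19 = 1  t=0,i=6
  #..#. -> .   bit 18 = 0  t=1,i=12
  #...# -> .   bit 17 = 0  t=3,i=2
  #.... -> .   bit 16 = 0  t=4,i=12
  .#### -> #   bit 15 = 1  t=0,i=2
  .###. -> .   bit 14 = 0  t=0,i=12
  .##.# -> #   bit 13 = 1  t=0,i=16
  .##.. -> #   bit 12 = 1  t=0,i=8
  .#.## -> #   bit 11 = 1  t=1,i=14
  .#.#. -> .   bit 10 = 0  t=2,i=2
  .#..# -> .   bit 9 = 0  t=2,i=9
  .#... -> #   bit 8 = 1  t=4,i=0
  ..### -> .   bit 7 = 0  t=0,i=11
  ..##. -> .   bit 6 = 0  t=0,i=7
  ..#.# -> .   bit 5 = 0  t=1,i=13
  ..#.. -> #   bit 4 = 1  t=2,i=11
  ...## -> #   bit 3 = 1  t=3,i=3
  ...#. -> #   bit 2 = 1  t=3,i=10
  ....# -> .   bit 1 = 0  t=4,i=15
  ..... -> #   bit 0 = 1  t=4,i=13
  bits 01100110110010001011100100011101 = 1724430621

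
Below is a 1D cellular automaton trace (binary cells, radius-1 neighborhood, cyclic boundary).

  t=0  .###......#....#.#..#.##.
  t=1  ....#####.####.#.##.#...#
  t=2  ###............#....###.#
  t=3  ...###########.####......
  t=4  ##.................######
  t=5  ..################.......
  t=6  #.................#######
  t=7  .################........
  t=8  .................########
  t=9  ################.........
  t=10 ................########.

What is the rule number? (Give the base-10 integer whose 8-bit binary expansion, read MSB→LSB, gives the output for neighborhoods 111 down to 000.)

21

  nb ###: next=.  (t=0,i=2, bit7=0)
  nb ##.: next=.  (t=0,i=3, bit6=0)
  nb #.#: next=.  (t=0,i=16, bit5=0)
  nb #..: next=#  (t=0,i=4, bit4=1)
  nb .##: next=.  (t=0,i=1, bit3=0)
  nb .#.: next=#  (t=0,i=10, bit2=1)
  nb ..#: next=.  (t=0,i=0, bit1=0)
  nb ...: next=#  (t=0,i=5, bit0=1)
  bits 00010101 = 21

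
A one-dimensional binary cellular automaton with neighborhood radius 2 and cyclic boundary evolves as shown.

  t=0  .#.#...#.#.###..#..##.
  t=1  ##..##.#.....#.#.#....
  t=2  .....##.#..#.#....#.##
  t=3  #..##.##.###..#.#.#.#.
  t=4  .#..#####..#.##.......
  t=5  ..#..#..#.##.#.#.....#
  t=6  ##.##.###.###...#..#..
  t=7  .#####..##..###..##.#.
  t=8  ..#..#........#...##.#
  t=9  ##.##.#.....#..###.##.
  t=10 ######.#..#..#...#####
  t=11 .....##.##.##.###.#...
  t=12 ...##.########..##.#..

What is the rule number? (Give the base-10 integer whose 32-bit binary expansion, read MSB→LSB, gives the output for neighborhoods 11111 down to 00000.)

1028039466

  #####|.  b31=0 t=4,i=6
  ####.|.  b30=0 t=4,i=7
  ###.#|#  b29=1 t=6,i=8
  ###..|#  b28=1 t=0,i=13
  ##.##|#  b27=1 t=3,i=5
  ##.#.|#  b26=1 t=1,i=6
  ##..#|.  b25=0 t=0,i=14
  ##...|#  b24=1 t=2,i=0
  #.###|.  b23=0 t=0,i=11
  #.##.|#  b22=1 t=2,i=20
  #.#.#|.  b21=0 t=0,i=9
  #.#..|.  b20=0 t=0,i=3
  #..##|.  b19=0 t=0,i=18
  #..#.|#  b18=1 t=0,i=0
  #...#|#  b17=1 t=0,i=5
  #....|.  b16=0 t=1,i=9
  .####|#  b15=1 t=4,i=5
  .###.|.  b14=0 t=0,i=12
  .##.#|#  b13=1 t=1,i=5
  .##..|.  b12=0 t=0,i=20
  .#.##|.  b11=0 t=0,i=10
  .#.#.|.  b10=0 t=0,i=2
  .#..#|#  b9=1 t=0,i=17
  .#...|#  b8=1 t=0,i=4
  ..###|.  b7=0 t=4,i=4
  ..##.|.  b6=0 t=0,i=19
  ..#.#|#  b5=1 t=0,i=1
  ..#..|.  b4=0 t=0,i=16
  ...##|#  b3=1 t=1,i=21
  ...#.|.  b2=0 t=0,i=6
  ....#|#  b1=1 t=1,i=11
  .....|.  b0=0 t=1,i=10
  bits 00111101010001101010001100101010 = 1028039466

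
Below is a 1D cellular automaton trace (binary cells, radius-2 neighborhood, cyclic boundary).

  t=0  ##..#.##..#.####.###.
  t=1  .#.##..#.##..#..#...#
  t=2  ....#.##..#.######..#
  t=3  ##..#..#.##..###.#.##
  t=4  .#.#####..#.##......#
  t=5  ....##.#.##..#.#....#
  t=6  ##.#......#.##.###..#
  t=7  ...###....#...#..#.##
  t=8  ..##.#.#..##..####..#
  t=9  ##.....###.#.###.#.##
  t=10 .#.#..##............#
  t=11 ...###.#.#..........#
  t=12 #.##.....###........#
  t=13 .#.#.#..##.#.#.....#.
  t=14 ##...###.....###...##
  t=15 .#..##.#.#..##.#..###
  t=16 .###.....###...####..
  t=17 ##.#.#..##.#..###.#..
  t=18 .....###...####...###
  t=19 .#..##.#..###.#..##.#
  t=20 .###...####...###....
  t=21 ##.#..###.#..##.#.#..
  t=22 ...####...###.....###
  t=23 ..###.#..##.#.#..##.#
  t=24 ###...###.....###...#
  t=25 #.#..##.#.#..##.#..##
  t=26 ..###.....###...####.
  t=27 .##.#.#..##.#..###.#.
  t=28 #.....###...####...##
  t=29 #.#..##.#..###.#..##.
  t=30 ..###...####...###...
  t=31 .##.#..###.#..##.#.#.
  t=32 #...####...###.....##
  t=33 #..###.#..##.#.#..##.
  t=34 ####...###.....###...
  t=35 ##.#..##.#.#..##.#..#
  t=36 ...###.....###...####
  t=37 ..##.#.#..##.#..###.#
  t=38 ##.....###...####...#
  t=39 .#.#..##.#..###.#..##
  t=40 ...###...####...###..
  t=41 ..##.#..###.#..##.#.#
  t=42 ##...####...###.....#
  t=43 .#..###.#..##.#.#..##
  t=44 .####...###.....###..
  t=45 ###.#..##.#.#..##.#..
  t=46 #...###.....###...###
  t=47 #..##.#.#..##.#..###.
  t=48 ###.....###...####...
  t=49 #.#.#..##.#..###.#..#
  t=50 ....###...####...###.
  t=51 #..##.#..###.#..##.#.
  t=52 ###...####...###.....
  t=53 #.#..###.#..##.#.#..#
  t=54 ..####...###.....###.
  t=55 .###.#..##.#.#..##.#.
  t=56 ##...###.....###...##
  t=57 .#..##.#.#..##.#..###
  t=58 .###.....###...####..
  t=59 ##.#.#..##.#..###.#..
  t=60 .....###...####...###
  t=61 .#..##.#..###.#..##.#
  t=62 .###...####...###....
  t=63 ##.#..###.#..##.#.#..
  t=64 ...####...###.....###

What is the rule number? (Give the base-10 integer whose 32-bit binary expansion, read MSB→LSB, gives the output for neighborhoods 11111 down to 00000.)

  ##### -> #   bit 31 = 1  t=2,i=14
  ####. -> .   bit 30 = 0  t=0,i=14
  ###.# -> .   bit 29 = 0  t=0,i=15
  ###.. -> #   bit 28 = 1  t=2,i=17
  ##.## -> #   bit 27 = 1  t=0,i=16
  ##.#. -> .   bit 26 = 0  t=3,i=16
  ##..# -> .   bit 25 = 0  t=0,i=2
  ##... -> .   bit 24 = 0  t=4,i=14
  #.### -> .   bit 23 = 0  t=0,i=12
  #.##. -> .   bit 22 = 0  t=0,i=0
  #.#.# -> .   bit 21 = 0  t=1,i=1
  #.#.. -> #   bit 20 = 1  t=5,i=15
  #..## -> #   bit 19 = 1  t=3,i=12
  #..#. -> #   bit 18 = 1  t=0,i=3
  #...# -> .   bit 17 = 0  t=1,i=18
  #.... -> #   bit 16 = 1  t=2,i=1
  .#### -> #   bit 15 = 1  t=0,i=13
  .###. -> .   bit 14 = 0  t=0,i=18
  .##.# -> .   bit 13 = 0  t=5,i=5
  .##.. -> #   bit 12 = 1  t=0,i=1
  .#.## -> .   bit 11 = 0  t=0,i=5
  .#.#. -> .   bit 10 = 0  t=1,i=0
  .#..# -> #   bit 9 = 1  t=1,i=14
  .#... -> #   bit 8 = 1  t=1,i=17
  ..### -> #   bit 7 = 1  t=3,i=13
  ..##. -> .   bit 6 = 0  t=5,i=4
  ..#.# -> #   bit 5 = 1  t=0,i=4
  ..#.. -> #   bit 4 = 1  t=1,i=13
  ...## -> #   bit 3 = 1  t=5,i=3
  ...#. -> .   bit 2 = 0  t=1,i=19
  ....# -> .   bit 1 = 0  t=2,i=2
  ..... -> .   bit 0 = 0  t=4,i=16
  bits 10011000000111011001001110111000 = 2552075192

2552075192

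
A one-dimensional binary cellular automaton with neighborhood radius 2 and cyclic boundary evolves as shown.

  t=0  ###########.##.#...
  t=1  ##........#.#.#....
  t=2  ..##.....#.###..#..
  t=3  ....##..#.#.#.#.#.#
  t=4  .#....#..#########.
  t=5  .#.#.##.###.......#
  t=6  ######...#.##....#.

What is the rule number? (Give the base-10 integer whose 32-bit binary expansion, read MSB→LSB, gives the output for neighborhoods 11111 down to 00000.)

  [31] ##### => .  t=0,i=2
  [30] ####. => .  t=0,i=9
  [29] ###.# => #  t=0,i=10
  [28] ###.. => .  t=2,i=13
  [27] ##.## => .  t=0,i=11
  [26] ##.#. => #  t=0,i=14
  [25] ##..# => #  t=2,i=14
  [24] ##... => #  t=1,i=2
  [23] #.### => .  t=2,i=11
  [22] #.##. => #  t=0,i=12
  [21] #.#.# => #  t=1,i=12
  [20] #.#.. => .  t=0,i=15
  [19] #..## => #  t=4,i=8
  [18] #..#. => .  t=2,i=15
  [17] #...# => .  t=0,i=17
  [16] #.... => #  t=1,i=3
  [15] .#### => #  t=0,i=1
  [14] .###. => #  t=2,i=12
  [13] .##.# => .  t=0,i=13
  [12] .##.. => .  t=1,i=1
  [11] .#.## => #  t=2,i=10
  [10] .#.#. => #  t=1,i=11
  [9] .#..# => .  t=4,i=7
  [8] .#... => .  t=0,i=16
  [7] ..### => #  t=0,i=0
  [6] ..##. => .  t=1,i=0
  [5] ..#.# => .  t=1,i=10
  [4] ..#.. => #  t=2,i=16
  [3] ...## => .  t=0,i=18
  [2] ...#. => #  t=1,i=9
  [1] ....# => .  t=1,i=8
  [0] ..... => .  t=1,i=4
  bits 00100111011010011100110010010100 = 661245076

661245076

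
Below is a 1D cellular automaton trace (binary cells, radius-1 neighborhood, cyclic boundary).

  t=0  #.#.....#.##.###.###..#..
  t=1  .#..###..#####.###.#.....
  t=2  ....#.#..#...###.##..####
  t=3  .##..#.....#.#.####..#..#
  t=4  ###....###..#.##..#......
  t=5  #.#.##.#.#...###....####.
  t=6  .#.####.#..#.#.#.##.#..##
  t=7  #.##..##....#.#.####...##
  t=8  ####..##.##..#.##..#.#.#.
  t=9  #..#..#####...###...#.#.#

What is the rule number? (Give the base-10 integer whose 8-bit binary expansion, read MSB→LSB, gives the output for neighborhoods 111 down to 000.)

105

  [7] ### => .  t=0,i=14
  [6] ##. => #  t=0,i=11
  [5] #.# => #  t=0,i=1
  [4] #.. => .  t=0,i=3
  [3] .## => #  t=0,i=10
  [2] .#. => .  t=0,i=0
  [1] ..# => .  t=0,i=7
  [0] ... => #  t=0,i=4
  bits 01101001 = 105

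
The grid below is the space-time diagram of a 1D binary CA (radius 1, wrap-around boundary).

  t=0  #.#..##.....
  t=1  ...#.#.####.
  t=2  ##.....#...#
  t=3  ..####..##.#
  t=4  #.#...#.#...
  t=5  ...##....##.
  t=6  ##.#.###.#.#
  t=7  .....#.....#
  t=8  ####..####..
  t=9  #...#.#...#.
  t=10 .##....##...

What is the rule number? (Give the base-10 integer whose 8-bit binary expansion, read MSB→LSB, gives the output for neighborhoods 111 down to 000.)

25

  ### -> .   bit 7 = 0  t=1,i=8
  ##. -> .   bit 6 = 0  t=0,i=6
  #.# -> .   bit 5 = 0  t=0,i=1
  #.. -> #   bit 4 = 1  t=0,i=3
  .## -> #   bit 3 = 1  t=0,i=5
  .#. -> .   bit 2 = 0  t=0,i=0
  ..# -> .   bit 1 = 0  t=0,i=4
  ... -> #   bit 0 = 1  t=0,i=8
  bits 00011001 = 25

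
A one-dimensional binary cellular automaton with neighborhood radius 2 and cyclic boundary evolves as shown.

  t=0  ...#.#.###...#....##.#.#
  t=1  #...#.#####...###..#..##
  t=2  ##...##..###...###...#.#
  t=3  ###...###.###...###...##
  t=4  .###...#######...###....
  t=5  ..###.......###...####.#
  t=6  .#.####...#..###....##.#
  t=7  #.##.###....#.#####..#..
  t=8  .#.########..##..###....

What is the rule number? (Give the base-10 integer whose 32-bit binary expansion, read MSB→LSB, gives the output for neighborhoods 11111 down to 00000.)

  nb #####: next=.  (t=1,i=8, bit31=0)
  nb ####.: next=#  (t=1,i=9, bit30=1)
  nb ###.#: next=#  (t=3,i=8, bit29=1)
  nb ###..: next=#  (t=0,i=9, bit28=1)
  nb ##.##: next=#  (t=3,i=9, bit27=1)
  nb ##.#.: next=.  (t=0,i=20, bit26=0)
  nb ##..#: next=#  (t=1,i=17, bit25=1)
  nb ##...: next=#  (t=0,i=10, bit24=1)
  nb #.###: next=#  (t=0,i=7, bit23=1)
  nb #.##.: next=.  (t=7,i=2, bit22=0)
  nb #.#.#: next=.  (t=0,i=5, bit21=0)
  nb #.#..: next=#  (t=0,i=23, bit20=1)
  nb #..##: next=#  (t=1,i=21, bit19=1)
  nb #..#.: next=.  (t=1,i=18, bit18=0)
  nb #...#: next=.  (t=0,i=1, bit17=0)
  nb #....: next=#  (t=0,i=15, bit16=1)
  nb .####: next=.  (t=1,i=7, bit15=0)
  nb .###.: next=#  (t=0,i=8, bit14=1)
  nb .##.#: next=#  (t=0,i=19, bit13=1)
  nb .##..: next=#  (t=2,i=6, bit12=1)
  nb .#.##: next=#  (t=0,i=6, bit11=1)
  nb .#.#.: next=#  (t=0,i=4, bit10=1)
  nb .#..#: next=.  (t=1,i=20, bit9=0)
  nb .#...: next=#  (t=0,i=0, bit8=1)
  nb ..###: next=.  (t=1,i=14, bit7=0)
  nb ..##.: next=.  (t=0,i=18, bit6=0)
  nb ..#.#: next=.  (t=0,i=3, bit5=0)
  nb ..#..: next=.  (t=0,i=13, bit4=0)
  nb ...##: next=.  (t=0,i=17, bit3=0)
  nb ...#.: next=.  (t=0,i=2, bit2=0)
  nb ....#: next=#  (t=0,i=16, bit1=1)
  nb .....: next=.  (t=4,i=22, bit0=0)
  bits 01111011100110010111110100000010 = 2073656578

2073656578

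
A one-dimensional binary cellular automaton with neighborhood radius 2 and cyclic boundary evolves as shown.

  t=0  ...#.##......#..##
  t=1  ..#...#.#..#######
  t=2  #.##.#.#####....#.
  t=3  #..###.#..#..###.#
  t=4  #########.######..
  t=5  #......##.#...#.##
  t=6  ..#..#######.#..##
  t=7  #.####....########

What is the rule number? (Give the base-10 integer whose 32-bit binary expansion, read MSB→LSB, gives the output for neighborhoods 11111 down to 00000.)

  nb #####: next=.  (t=1,i=13, bit31=0)
  nb ####.: next=#  (t=1,i=16, bit30=1)
  nb ###.#: next=#  (t=3,i=5, bit29=1)
  nb ###..: next=.  (t=1,i=17, bit28=0)
  nb ##.##: next=.  (t=3,i=16, bit27=0)
  nb ##.#.: next=#  (t=2,i=4, bit26=1)
  nb ##..#: next=#  (t=1,i=0, bit25=1)
  nb ##...: next=.  (t=0,i=0, bit24=0)
  nb #.###: next=#  (t=2,i=7, bit23=1)
  nb #.##.: next=.  (t=0,i=5, bit22=0)
  nb #.#.#: next=#  (t=2,i=0, bit21=1)
  nb #.#..: next=#  (t=1,i=8, bit20=1)
  nb #..##: next=#  (t=0,i=15, bit19=1)
  nb #..#.: next=.  (t=1,i=1, bit18=0)
  nb #...#: next=.  (t=0,i=1, bit17=0)
  nb #....: next=#  (t=0,i=8, bit16=1)
  nb .####: next=.  (t=1,i=12, bit15=0)
  nb .###.: next=#  (t=3,i=4, bit14=1)
  nb .##.#: next=#  (t=2,i=3, bit13=1)
  nb .##..: next=#  (t=0,i=6, bit12=1)
  nb .#.##: next=.  (t=0,i=4, bit11=0)
  nb .#.#.: next=#  (t=1,i=7, bit10=1)
  nb .#..#: next=#  (t=0,i=14, bit9=1)
  nb .#...: next=#  (t=1,i=3, bit8=1)
  nb ..###: next=#  (t=1,i=11, bit7=1)
  nb ..##.: next=#  (t=0,i=16, bit6=1)
  nb ..#.#: next=.  (t=0,i=3, bit5=0)
  nb ..#..: next=#  (t=0,i=13, bit4=1)
  nb ...##: next=#  (t=5,i=6, bit3=1)
  nb ...#.: next=#  (t=0,i=2, bit2=1)
  nb ....#: next=#  (t=0,i=11, bit1=1)
  nb .....: next=.  (t=0,i=9, bit0=0)
  bits 01100110101110010111011111011110 = 1723430878

1723430878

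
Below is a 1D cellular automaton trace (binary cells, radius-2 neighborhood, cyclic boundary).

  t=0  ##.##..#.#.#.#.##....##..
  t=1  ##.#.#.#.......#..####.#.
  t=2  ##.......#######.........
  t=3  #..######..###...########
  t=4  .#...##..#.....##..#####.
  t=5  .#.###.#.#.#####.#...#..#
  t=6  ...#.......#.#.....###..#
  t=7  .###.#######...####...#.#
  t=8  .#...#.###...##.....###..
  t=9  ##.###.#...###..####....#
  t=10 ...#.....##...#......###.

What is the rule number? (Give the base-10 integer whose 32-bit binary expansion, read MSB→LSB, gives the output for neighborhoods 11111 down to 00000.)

  #####|#  b31=1 t=2,i=11
  ####.|.  b30=0 t=1,i=20
  ###.#|.  b29=0 t=1,i=21
  ###..|.  b28=0 t=2,i=15
  ##.##|.  b27=0 t=0,i=2
  ##.#.|.  b26=0 t=1,i=2
  ##..#|#  b25=1 t=0,i=5
  ##...|.  b24=0 t=0,i=17
  #.###|#  b23=1 t=5,i=3
  #.##.|#  b22=1 t=0,i=3
  #.#.#|.  b21=0 t=0,i=9
  #.#..|.  b20=0 t=1,i=7
  #..##|.  b19=0 t=0,i=24
  #..#.|.  b18=0 t=0,i=6
  #...#|#  b17=1 t=3,i=15
  #....|#  b16=1 t=0,i=18
  .####|.  b15=0 t=1,i=19
  .###.|.  b14=0 t=3,i=12
  .##.#|#  b13=1 t=0,i=1
  .##..|.  b12=0 t=0,i=4
  .#.##|.  b11=0 t=0,i=14
  .#.#.|.  b10=0 t=0,i=8
  .#..#|.  b9=0 t=1,i=16
  .#...|.  b8=0 t=1,i=8
  ..###|.  b7=0 t=1,i=18
  ..##.|#  b6=1 t=0,i=0
  ..#.#|#  b5=1 t=0,i=7
  ..#..|#  b4=1 t=1,i=15
  ...##|#  b3=1 t=0,i=20
  ...#.|#  b2=1 t=1,i=14
  ....#|#  b1=1 t=0,i=19
  .....|#  b0=1 t=1,i=10
  bits 10000010110000110010000001111111 = 2193825919

2193825919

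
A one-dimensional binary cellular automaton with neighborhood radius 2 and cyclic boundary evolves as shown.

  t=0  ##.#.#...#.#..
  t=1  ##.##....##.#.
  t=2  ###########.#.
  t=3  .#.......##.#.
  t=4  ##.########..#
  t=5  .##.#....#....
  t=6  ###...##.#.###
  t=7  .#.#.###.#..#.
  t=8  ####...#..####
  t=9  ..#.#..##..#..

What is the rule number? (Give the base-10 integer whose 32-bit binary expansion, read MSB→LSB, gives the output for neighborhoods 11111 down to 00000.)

1768273531

  #####|.  b31=0 t=2,i=2
  ####.|#  b30=1 t=2,i=9
  ###.#|#  b29=1 t=2,i=10
  ###..|.  b28=0 t=4,i=10
  ##.##|#  b27=1 t=1,i=2
  ##.#.|.  b26=0 t=0,i=2
  ##..#|.  b25=0 t=4,i=11
  ##...|#  b24=1 t=1,i=5
  #.###|.  b23=0 t=2,i=0
  #.##.|#  b22=1 t=1,i=0
  #.#.#|#  b21=1 t=0,i=3
  #.#..|.  b20=0 t=0,i=5
  #..##|.  b19=0 t=0,i=13
  #..#.|#  b18=1 t=3,i=0
  #...#|.  b17=0 t=0,i=7
  #....|#  b16=1 t=1,i=6
  .####|#  b15=1 t=2,i=1
  .###.|.  b14=0 t=4,i=0
  .##.#|#  b13=1 t=0,i=1
  .##..|#  b12=1 t=1,i=4
  .#.##|.  b11=0 t=1,i=13
  .#.#.|#  b10=1 t=0,i=4
  .#..#|#  b9=1 t=0,i=12
  .#...|.  b8=0 t=0,i=6
  ..###|.  b7=0 t=4,i=13
  ..##.|#  b6=1 t=0,i=0
  ..#.#|#  b5=1 t=0,i=9
  ..#..|#  b4=1 t=3,i=1
  ...##|#  b3=1 t=1,i=8
  ...#.|.  b2=0 t=0,i=8
  ....#|#  b1=1 t=1,i=7
  .....|#  b0=1 t=3,i=4
  bits 01101001011001011011011001111011 = 1768273531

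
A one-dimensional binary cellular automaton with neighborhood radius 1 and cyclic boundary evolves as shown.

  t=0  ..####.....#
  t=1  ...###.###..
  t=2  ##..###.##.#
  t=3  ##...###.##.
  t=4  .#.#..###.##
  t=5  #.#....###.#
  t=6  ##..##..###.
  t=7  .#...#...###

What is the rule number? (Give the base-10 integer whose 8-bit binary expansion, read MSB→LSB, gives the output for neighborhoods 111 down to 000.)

  [7] ### => #  t=0,i=3
  [6] ##. => #  t=0,i=5
  [5] #.# => #  t=1,i=6
  [4] #.. => .  t=0,i=0
  [3] .## => .  t=0,i=2
  [2] .#. => .  t=0,i=11
  [1] ..# => .  t=0,i=1
  [0] ... => #  t=0,i=7
  bits 11100001 = 225

225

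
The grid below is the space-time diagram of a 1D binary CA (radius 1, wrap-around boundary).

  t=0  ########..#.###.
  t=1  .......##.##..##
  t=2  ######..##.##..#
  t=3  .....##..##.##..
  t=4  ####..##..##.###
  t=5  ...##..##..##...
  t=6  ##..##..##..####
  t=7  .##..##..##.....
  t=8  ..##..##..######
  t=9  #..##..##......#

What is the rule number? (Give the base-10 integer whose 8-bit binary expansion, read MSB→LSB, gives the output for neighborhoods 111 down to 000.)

117

  [7] ### => .  t=0,i=1
  [6] ##. => #  t=0,i=7
  [5] #.# => #  t=0,i=11
  [4] #.. => #  t=0,i=8
  [3] .## => .  t=0,i=0
  [2] .#. => #  t=0,i=10
  [1] ..# => .  t=0,i=9
  [0] ... => #  t=1,i=1
  bits 01110101 = 117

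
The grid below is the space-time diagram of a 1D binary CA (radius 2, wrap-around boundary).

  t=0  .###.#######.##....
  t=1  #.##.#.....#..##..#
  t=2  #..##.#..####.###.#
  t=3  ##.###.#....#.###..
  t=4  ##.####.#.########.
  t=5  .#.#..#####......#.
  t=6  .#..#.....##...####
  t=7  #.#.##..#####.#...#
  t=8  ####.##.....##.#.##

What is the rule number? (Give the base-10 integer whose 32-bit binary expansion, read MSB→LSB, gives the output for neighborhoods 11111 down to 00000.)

  #####|.  b31=0 t=0,i=7
  ####.|.  b30=0 t=0,i=10
  ###.#|#  b29=1 t=0,i=3
  ###..|#  b28=1 t=3,i=16
  ##.##|.  b27=0 t=0,i=4
  ##.#.|#  b26=1 t=1,i=4
  ##..#|#  b25=1 t=1,i=16
  ##...|#  b24=1 t=0,i=15
  #.###|#  b23=1 t=0,i=5
  #.##.|.  b22=0 t=0,i=13
  #.#.#|#  b21=1 t=4,i=8
  #.#..|.  b20=0 t=1,i=5
  #..##|.  b19=0 t=1,i=13
  #..#.|.  b18=0 t=5,i=0
  #...#|.  b17=0 t=6,i=13
  #....|.  b16=0 t=0,i=16
  .####|.  b15=0 t=0,i=6
  .###.|#  b14=1 t=0,i=2
  .##.#|#  b13=1 t=1,i=0
  .##..|#  b12=1 t=0,i=14
  .#.##|#  b11=1 t=3,i=13
  .#.#.|.  b10=0 t=5,i=2
  .#..#|#  b9=1 t=1,i=12
  .#...|#  b8=1 t=1,i=6
  ..###|.  b7=0 t=0,i=1
  ..##.|#  b6=1 t=1,i=14
  ..#.#|#  b5=1 t=3,i=12
  ..#..|#  b4=1 t=1,i=11
  ...##|#  b3=1 t=0,i=0
  ...#.|#  b2=1 t=1,i=10
  ....#|#  b1=1 t=0,i=18
  .....|.  b0=0 t=0,i=17
  bits 00110111101000000111101101111110 = 933264254

933264254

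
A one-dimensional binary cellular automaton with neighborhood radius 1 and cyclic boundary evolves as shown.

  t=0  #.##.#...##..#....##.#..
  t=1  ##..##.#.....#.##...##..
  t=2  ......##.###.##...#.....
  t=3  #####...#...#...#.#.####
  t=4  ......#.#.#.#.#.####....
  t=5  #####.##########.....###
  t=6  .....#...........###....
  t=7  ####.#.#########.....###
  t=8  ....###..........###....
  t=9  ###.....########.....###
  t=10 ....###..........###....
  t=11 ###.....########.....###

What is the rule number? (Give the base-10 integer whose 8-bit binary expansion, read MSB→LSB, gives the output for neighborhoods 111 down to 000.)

37

  ### -> .   bit 7 = 0  t=2,i=10
  ##. -> .   bit 6 = 0  t=0,i=3
  #.# -> #   bit 5 = 1  t=0,i=1
  #.. -> .   bit 4 = 0  t=0,i=6
  .## -> .   bit 3 = 0  t=0,i=2
  .#. -> #   bit 2 = 1  t=0,i=0
  ..# -> .   bit 1 = 0  t=0,i=8
  ... -> #   bit 0 = 1  t=0,i=7
  bits 00100101 = 37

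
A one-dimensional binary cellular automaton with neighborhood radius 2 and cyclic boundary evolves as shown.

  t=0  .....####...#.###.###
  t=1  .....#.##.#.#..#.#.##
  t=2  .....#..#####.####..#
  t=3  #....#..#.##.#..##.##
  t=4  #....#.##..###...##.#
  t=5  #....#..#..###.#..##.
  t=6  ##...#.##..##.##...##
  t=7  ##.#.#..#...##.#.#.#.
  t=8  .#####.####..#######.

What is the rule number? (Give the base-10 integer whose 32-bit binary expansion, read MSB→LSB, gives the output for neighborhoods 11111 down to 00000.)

  ##### -> #   bit 31 = 1  t=2,i=10
  ####. -> #   bit 30 = 1  t=0,i=7
  ###.# -> .   bit 29 = 0  t=0,i=16
  ###.. -> #   bit 28 = 1  t=0,i=8
  ##.## -> #   bit 27 = 1  t=0,i=17
  ##.#. -> #   bit 26 = 1  t=1,i=9
  ##..# -> .   bit 25 = 0  t=2,i=18
  ##... -> .   bit 24 = 0  t=0,i=0
  #.### -> .   bit 23 = 0  t=0,i=14
  #.##. -> .   bit 22 = 0  t=1,i=7
  #.#.# -> #   bit 21 = 1  t=1,i=10
  #.#.. -> #   bit 20 = 1  t=1,i=12
  #..## -> .   bit 19 = 0  t=2,i=7
  #..#. -> #   bit 18 = 1  t=1,i=14
  #...# -> #   bit 17 = 1  t=0,i=10
  #.... -> .   bit 16 = 0  t=0,i=1
  .#### -> .   bit 15 = 0  t=0,i=6
  .###. -> #   bit 14 = 1  t=0,i=15
  .##.# -> #   bit 13 = 1  t=1,i=8
  .##.. -> #   bit 12 = 1  t=1,i=20
  .#.## -> .   bit 11 = 0  t=0,i=13
  .#.#. -> #   bit 10 = 1  t=1,i=11
  .#..# -> .   bit 9 = 0  t=1,i=13
  .#... -> #   bit 8 = 1  t=2,i=0
  ..### -> #   bit 7 = 1  t=0,i=5
  ..##. -> .   bit 6 = 0  t=3,i=16
  ..#.# -> #   bit 5 = 1  t=0,i=12
  ..#.. -> #   bit 4 = 1  t=2,i=5
  ...## -> .   bit 3 = 0  t=0,i=4
  ...#. -> .   bit 2 = 0  t=0,i=11
  ....# -> .   bit 1 = 0  t=0,i=3
  ..... -> .   bit 0 = 0  t=0,i=2
  bits 11011100001101100111010110110000 = 3694556592

3694556592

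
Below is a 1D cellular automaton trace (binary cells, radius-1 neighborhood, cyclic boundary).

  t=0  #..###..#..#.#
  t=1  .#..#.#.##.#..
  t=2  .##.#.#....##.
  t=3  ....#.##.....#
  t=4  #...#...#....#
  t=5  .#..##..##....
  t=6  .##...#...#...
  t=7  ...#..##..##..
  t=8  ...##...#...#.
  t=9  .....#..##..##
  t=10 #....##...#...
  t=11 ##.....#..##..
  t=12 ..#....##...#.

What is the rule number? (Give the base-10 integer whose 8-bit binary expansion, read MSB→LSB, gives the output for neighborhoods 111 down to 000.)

148

  nb ###: next=#  (t=0,i=4, bit7=1)
  nb ##.: next=.  (t=0,i=0, bit6=0)
  nb #.#: next=.  (t=0,i=12, bit5=0)
  nb #..: next=#  (t=0,i=1, bit4=1)
  nb .##: next=.  (t=0,i=3, bit3=0)
  nb .#.: next=#  (t=0,i=8, bit2=1)
  nb ..#: next=.  (t=0,i=2, bit1=0)
  nb ...: next=.  (t=1,i=13, bit0=0)
  bits 10010100 = 148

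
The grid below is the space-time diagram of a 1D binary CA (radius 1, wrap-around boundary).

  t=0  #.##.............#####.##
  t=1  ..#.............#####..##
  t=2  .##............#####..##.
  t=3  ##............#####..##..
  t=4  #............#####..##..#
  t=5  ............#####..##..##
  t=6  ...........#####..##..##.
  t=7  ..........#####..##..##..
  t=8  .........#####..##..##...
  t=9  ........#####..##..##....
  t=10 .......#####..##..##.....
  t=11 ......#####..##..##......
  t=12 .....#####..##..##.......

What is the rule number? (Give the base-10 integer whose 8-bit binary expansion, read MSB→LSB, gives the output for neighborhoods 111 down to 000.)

142

  nb ###: next=#  (t=0,i=18, bit7=1)
  nb ##.: next=.  (t=0,i=0, bit6=0)
  nb #.#: next=.  (t=0,i=1, bit5=0)
  nb #..: next=.  (t=0,i=4, bit4=0)
  nb .##: next=#  (t=0,i=2, bit3=1)
  nb .#.: next=#  (t=1,i=2, bit2=1)
  nb ..#: next=#  (t=0,i=16, bit1=1)
  nb ...: next=.  (t=0,i=5, bit0=0)
  bits 10001110 = 142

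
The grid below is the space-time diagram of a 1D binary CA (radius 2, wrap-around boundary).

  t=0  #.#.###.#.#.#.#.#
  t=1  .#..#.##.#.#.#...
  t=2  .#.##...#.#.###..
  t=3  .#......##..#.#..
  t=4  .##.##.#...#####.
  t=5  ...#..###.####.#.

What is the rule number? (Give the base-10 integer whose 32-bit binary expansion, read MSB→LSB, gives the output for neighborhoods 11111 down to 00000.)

3163850169

  ##### -> #   bit 31 = 1  t=4,i=13
  ####. -> .   bit 30 = 0  t=4,i=14
  ###.# -> #   bit 29 = 1  t=0,i=6
  ###.. -> #   bit 28 = 1  t=2,i=14
  ##.## -> #   bit 27 = 1  t=4,i=3
  ##.#. -> #   bit 26 = 1  t=0,i=1
  ##..# -> .   bit 25 = 0  t=3,i=10
  ##... -> .   bit 24 = 0  t=2,i=5
  #.### -> #   bit 23 = 1  t=0,i=4
  #.##. -> .   bit 22 = 0  t=0,i=16
  #.#.# -> .   bit 21 = 0  t=0,i=2
  #.#.. -> #   bit 20 = 1  t=1,i=13
  #..## -> .   bit 19 = 0  t=4,i=0
  #..#. -> #   bit 18 = 1  t=1,i=3
  #...# -> .   bit 17 = 0  t=2,i=6
  #.... -> .   bit 16 = 0  t=1,i=15
  .#### -> #   bit 15 = 1  t=4,i=12
  .###. -> .   bit 14 = 0  t=0,i=5
  .##.# -> .   bit 13 = 0  t=0,i=0
  .##.. -> .   bit 12 = 0  t=2,i=4
  .#.## -> .   bit 11 = 0  t=0,i=3
  .#.#. -> #   bit 10 = 1  t=0,i=9
  .#..# -> .   bit 9 = 0  t=1,i=2
  .#... -> #   bit 8 = 1  t=1,i=14
  ..### -> #   bit 7 = 1  t=4,i=11
  ..##. -> .   bit 6 = 0  t=3,i=8
  ..#.# -> #   bit 5 = 1  t=1,i=4
  ..#.. -> #   bit 4 = 1  t=1,i=1
  ...## -> #   bit 3 = 1  t=3,i=7
  ...#. -> .   bit 2 = 0  t=1,i=0
  ....# -> .   bit 1 = 0  t=1,i=16
  ..... -> #   bit 0 = 1  t=3,i=4
  bits 10111100100101001000010110111001 = 3163850169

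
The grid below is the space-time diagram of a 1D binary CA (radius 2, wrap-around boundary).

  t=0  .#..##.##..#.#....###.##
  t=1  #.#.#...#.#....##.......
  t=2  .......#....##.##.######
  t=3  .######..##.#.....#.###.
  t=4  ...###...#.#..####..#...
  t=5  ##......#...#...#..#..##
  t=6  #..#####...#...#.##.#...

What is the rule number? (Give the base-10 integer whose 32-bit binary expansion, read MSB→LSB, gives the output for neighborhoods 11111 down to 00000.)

3297055303

  [31] ##### => #  t=2,i=20
  [30] ####. => #  t=2,i=22
  [29] ###.# => .  t=0,i=20
  [28] ###.. => .  t=2,i=23
  [27] ##.## => .  t=0,i=6
  [26] ##.#. => #  t=0,i=0
  [25] ##..# => .  t=0,i=9
  [24] ##... => .  t=1,i=17
  [23] #.### => #  t=2,i=18
  [22] #.##. => .  t=0,i=7
  [21] #.#.# => .  t=1,i=2
  [20] #.#.. => .  t=0,i=1
  [19] #..## => .  t=0,i=3
  [18] #..#. => #  t=0,i=10
  [17] #...# => .  t=1,i=6
  [16] #.... => #  t=0,i=15
  [15] .#### => .  t=2,i=19
  [14] .###. => .  t=0,i=19
  [13] .##.# => .  t=0,i=5
  [12] .##.. => #  t=0,i=8
  [11] .#.## => .  t=3,i=19
  [10] .#.#. => .  t=0,i=12
  [9] .#..# => #  t=0,i=2
  [8] .#... => .  t=0,i=14
  [7] ..### => .  t=0,i=18
  [6] ..##. => #  t=0,i=4
  [5] ..#.# => .  t=0,i=11
  [4] ..#.. => .  t=2,i=7
  [3] ...## => .  t=0,i=17
  [2] ...#. => #  t=1,i=7
  [1] ....# => #  t=0,i=16
  [0] ..... => #  t=1,i=19
  bits 11000100100001010001001001000111 = 3297055303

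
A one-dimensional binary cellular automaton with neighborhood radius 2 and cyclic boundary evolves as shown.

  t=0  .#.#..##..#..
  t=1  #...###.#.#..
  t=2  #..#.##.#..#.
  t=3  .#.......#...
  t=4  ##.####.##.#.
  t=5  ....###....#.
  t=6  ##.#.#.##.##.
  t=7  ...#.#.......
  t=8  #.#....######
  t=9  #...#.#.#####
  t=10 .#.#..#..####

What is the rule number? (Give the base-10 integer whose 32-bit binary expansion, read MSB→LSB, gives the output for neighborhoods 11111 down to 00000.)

3811164765

  #####|#  b31=1 t=8,i=9
  ####.|#  b30=1 t=4,i=5
  ###.#|#  b29=1 t=1,i=6
  ###..|.  b28=0 t=5,i=6
  ##.##|.  b27=0 t=4,i=2
  ##.#.|.  b26=0 t=1,i=7
  ##..#|#  b25=1 t=0,i=8
  ##...|#  b24=1 t=5,i=7
  #.###|.  b23=0 t=4,i=3
  #.##.|.  b22=0 t=2,i=5
  #.#.#|#  b21=1 t=1,i=8
  #.#..|.  b20=0 t=0,i=3
  #..##|#  b19=1 t=0,i=5
  #..#.|.  b18=0 t=0,i=9
  #...#|.  b17=0 t=0,i=12
  #....|#  b16=1 t=3,i=3
  .####|#  b15=1 t=4,i=4
  .###.|#  b14=1 t=1,i=5
  .##.#|.  b13=0 t=2,i=6
  .##..|.  b12=0 t=0,i=7
  .#.##|.  b11=0 t=2,i=4
  .#.#.|.  b10=0 t=0,i=2
  .#..#|#  b9=1 t=0,i=4
  .#...|.  b8=0 t=0,i=11
  ..###|.  b7=0 t=1,i=4
  ..##.|#  b6=1 t=0,i=6
  ..#.#|.  b5=0 t=0,i=1
  ..#..|#  b4=1 t=0,i=10
  ...##|#  b3=1 t=1,i=3
  ...#.|#  b2=1 t=0,i=0
  ....#|.  b1=0 t=3,i=7
  .....|#  b0=1 t=3,i=4
  bits 11100011001010011100001001011101 = 3811164765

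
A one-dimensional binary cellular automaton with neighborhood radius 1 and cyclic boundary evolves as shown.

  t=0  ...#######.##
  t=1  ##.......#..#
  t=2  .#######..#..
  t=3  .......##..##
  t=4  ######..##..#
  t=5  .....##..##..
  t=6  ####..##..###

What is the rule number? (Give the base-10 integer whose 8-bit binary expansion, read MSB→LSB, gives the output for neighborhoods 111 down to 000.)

81

  ### -> .   bit 7 = 0  t=0,i=4
  ##. -> #   bit 6 = 1  t=0,i=9
  #.# -> .   bit 5 = 0  t=0,i=10
  #.. -> #   bit 4 = 1  t=0,i=0
  .## -> .   bit 3 = 0  t=0,i=3
  .#. -> .   bit 2 = 0  t=1,i=9
  ..# -> .   bit 1 = 0  t=0,i=2
  ... -> #   bit 0 = 1  t=0,i=1
  bits 01010001 = 81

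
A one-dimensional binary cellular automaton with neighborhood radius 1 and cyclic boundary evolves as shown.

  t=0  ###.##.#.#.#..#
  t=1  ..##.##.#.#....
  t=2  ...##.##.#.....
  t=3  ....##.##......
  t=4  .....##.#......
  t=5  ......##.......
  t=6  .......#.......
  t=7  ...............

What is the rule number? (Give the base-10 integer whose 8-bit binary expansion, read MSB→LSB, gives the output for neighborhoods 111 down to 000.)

  nb ###: next=.  (t=0,i=0, bit7=0)
  nb ##.: next=#  (t=0,i=2, bit6=1)
  nb #.#: next=#  (t=0,i=3, bit5=1)
  nb #..: next=.  (t=0,i=12, bit4=0)
  nb .##: next=.  (t=0,i=4, bit3=0)
  nb .#.: next=.  (t=0,i=7, bit2=0)
  nb ..#: next=.  (t=0,i=13, bit1=0)
  nb ...: next=.  (t=1,i=0, bit0=0)
  bits 01100000 = 96

96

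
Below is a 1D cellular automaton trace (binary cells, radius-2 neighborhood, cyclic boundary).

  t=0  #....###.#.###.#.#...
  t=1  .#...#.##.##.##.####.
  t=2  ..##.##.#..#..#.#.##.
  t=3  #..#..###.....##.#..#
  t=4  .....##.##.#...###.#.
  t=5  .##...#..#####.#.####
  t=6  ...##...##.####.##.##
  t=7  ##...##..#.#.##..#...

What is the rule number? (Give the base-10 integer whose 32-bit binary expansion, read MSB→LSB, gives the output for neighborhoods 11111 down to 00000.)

4120522145

  nb #####: next=#  (t=5,i=11, bit31=1)
  nb ####.: next=#  (t=1,i=18, bit30=1)
  nb ###.#: next=#  (t=0,i=7, bit29=1)
  nb ###..: next=#  (t=1,i=19, bit28=1)
  nb ##.##: next=.  (t=1,i=9, bit27=0)
  nb ##.#.: next=#  (t=0,i=8, bit26=1)
  nb ##..#: next=.  (t=1,i=20, bit25=0)
  nb ##...: next=#  (t=2,i=20, bit24=1)
  nb #.###: next=#  (t=0,i=11, bit23=1)
  nb #.##.: next=.  (t=1,i=7, bit22=0)
  nb #.#.#: next=.  (t=0,i=9, bit21=0)
  nb #.#..: next=#  (t=0,i=17, bit20=1)
  nb #..##: next=#  (t=3,i=5, bit19=1)
  nb #..#.: next=.  (t=1,i=0, bit18=0)
  nb #...#: next=#  (t=0,i=19, bit17=1)
  nb #....: next=.  (t=0,i=2, bit16=0)
  nb .####: next=.  (t=1,i=17, bit15=0)
  nb .###.: next=.  (t=0,i=6, bit14=0)
  nb .##.#: next=#  (t=1,i=8, bit13=1)
  nb .##..: next=.  (t=2,i=19, bit12=0)
  nb .#.##: next=#  (t=0,i=10, bit11=1)
  nb .#.#.: next=#  (t=0,i=16, bit10=1)
  nb .#..#: next=.  (t=2,i=9, bit9=0)
  nb .#...: next=#  (t=0,i=1, bit8=1)
  nb ..###: next=#  (t=0,i=5, bit7=1)
  nb ..##.: next=.  (t=2,i=2, bit6=0)
  nb ..#.#: next=#  (t=1,i=5, bit5=1)
  nb ..#..: next=.  (t=0,i=0, bit4=0)
  nb ...##: next=.  (t=0,i=4, bit3=0)
  nb ...#.: next=.  (t=0,i=20, bit2=0)
  nb ....#: next=.  (t=0,i=3, bit1=0)
  nb .....: next=#  (t=3,i=11, bit0=1)
  bits 11110101100110100010110110100001 = 4120522145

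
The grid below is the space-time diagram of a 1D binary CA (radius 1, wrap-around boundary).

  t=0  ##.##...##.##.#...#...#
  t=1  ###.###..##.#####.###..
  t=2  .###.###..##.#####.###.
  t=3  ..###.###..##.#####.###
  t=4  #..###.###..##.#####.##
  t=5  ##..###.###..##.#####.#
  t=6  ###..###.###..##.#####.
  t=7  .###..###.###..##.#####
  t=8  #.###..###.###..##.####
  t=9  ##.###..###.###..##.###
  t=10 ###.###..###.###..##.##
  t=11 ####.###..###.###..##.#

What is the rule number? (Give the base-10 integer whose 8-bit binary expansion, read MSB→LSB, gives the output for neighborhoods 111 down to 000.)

  nb ###: next=#  (t=0,i=0, bit7=1)
  nb ##.: next=#  (t=0,i=1, bit6=1)
  nb #.#: next=#  (t=0,i=2, bit5=1)
  nb #..: next=#  (t=0,i=5, bit4=1)
  nb .##: next=.  (t=0,i=3, bit3=0)
  nb .#.: next=#  (t=0,i=14, bit2=1)
  nb ..#: next=.  (t=0,i=7, bit1=0)
  nb ...: next=#  (t=0,i=6, bit0=1)
  bits 11110101 = 245

245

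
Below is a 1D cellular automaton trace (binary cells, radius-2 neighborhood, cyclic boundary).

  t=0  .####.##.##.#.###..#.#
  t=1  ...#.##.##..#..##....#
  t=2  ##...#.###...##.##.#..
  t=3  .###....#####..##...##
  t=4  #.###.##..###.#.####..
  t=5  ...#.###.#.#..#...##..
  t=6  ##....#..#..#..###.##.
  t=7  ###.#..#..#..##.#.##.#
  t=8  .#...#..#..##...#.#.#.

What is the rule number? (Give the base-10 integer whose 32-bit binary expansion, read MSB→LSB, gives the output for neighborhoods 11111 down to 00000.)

  #####|#  b31=1 t=3,i=10
  ####.|#  b30=1 t=0,i=3
  ###.#|.  b29=0 t=0,i=4
  ###..|#  b28=1 t=0,i=16
  ##.##|#  b27=1 t=0,i=5
  ##.#.|.  b26=0 t=0,i=11
  ##..#|.  b25=0 t=0,i=17
  ##...|#  b24=1 t=1,i=17
  #.###|.  b23=0 t=0,i=1
  #.##.|#  b22=1 t=0,i=6
  #.#.#|#  b21=1 t=0,i=12
  #.#..|.  b20=0 t=2,i=19
  #..##|#  b19=1 t=1,i=14
  #..#.|.  b18=0 t=0,i=18
  #...#|#  b17=1 t=1,i=1
  #....|.  b16=0 t=1,i=18
  .####|.  b15=0 t=0,i=2
  .###.|#  b14=1 t=0,i=15
  .##.#|.  b13=0 t=0,i=7
  .##..|#  b12=1 t=1,i=9
  .#.##|.  b11=0 t=0,i=0
  .#.#.|.  b10=0 t=0,i=20
  .#..#|#  b9=1 t=1,i=13
  .#...|#  b8=1 t=1,i=0
  ..###|.  b7=0 t=3,i=8
  ..##.|.  b6=0 t=1,i=15
  ..#.#|.  b5=0 t=0,i=19
  ..#..|.  b4=0 t=1,i=12
  ...##|#  b3=1 t=2,i=12
  ...#.|.  b2=0 t=1,i=2
  ....#|#  b1=1 t=1,i=19
  .....|#  b0=1 t=5,i=0
  bits 11011001011010100101001100001011 = 3647623947

3647623947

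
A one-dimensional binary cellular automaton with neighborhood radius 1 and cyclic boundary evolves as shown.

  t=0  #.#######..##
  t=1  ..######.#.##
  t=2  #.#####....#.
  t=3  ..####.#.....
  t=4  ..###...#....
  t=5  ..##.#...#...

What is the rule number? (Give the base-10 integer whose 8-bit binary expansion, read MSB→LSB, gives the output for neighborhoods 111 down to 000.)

152

  ###|#  b7=1 t=0,i=3
  ##.|.  b6=0 t=0,i=0
  #.#|.  b5=0 t=0,i=1
  #..|#  b4=1 t=0,i=9
  .##|#  b3=1 t=0,i=2
  .#.|.  b2=0 t=1,i=9
  ..#|.  b1=0 t=0,i=10
  ...|.  b0=0 t=2,i=8
  bits 10011000 = 152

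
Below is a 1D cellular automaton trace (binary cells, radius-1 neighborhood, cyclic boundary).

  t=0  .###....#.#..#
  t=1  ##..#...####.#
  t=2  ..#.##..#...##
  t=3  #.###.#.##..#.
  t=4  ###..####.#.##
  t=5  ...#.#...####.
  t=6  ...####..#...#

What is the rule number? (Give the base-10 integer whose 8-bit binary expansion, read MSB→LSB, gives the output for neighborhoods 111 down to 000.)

60

  nb ###: next=.  (t=0,i=2, bit7=0)
  nb ##.: next=.  (t=0,i=3, bit6=0)
  nb #.#: next=#  (t=0,i=0, bit5=1)
  nb #..: next=#  (t=0,i=4, bit4=1)
  nb .##: next=#  (t=0,i=1, bit3=1)
  nb .#.: next=#  (t=0,i=8, bit2=1)
  nb ..#: next=.  (t=0,i=7, bit1=0)
  nb ...: next=.  (t=0,i=5, bit0=0)
  bits 00111100 = 60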